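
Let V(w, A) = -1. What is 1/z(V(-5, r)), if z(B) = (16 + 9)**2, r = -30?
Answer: 1/625 ≈ 0.0016000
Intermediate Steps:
z(B) = 625 (z(B) = 25**2 = 625)
1/z(V(-5, r)) = 1/625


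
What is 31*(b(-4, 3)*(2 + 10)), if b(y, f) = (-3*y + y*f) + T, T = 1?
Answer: 372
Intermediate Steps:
b(y, f) = 1 - 3*y + f*y (b(y, f) = (-3*y + y*f) + 1 = (-3*y + f*y) + 1 = 1 - 3*y + f*y)
31*(b(-4, 3)*(2 + 10)) = 31*((1 - 3*(-4) + 3*(-4))*(2 + 10)) = 31*((1 + 12 - 12)*12) = 31*(1*12) = 31*12 = 372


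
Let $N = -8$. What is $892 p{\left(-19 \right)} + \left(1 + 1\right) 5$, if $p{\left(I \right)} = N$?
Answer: $-7126$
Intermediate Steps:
$p{\left(I \right)} = -8$
$892 p{\left(-19 \right)} + \left(1 + 1\right) 5 = 892 \left(-8\right) + \left(1 + 1\right) 5 = -7136 + 2 \cdot 5 = -7136 + 10 = -7126$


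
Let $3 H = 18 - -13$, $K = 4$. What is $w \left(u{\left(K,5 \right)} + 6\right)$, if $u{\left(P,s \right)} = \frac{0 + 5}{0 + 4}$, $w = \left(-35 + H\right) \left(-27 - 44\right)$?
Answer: $\frac{76183}{6} \approx 12697.0$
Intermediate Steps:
$H = \frac{31}{3}$ ($H = \frac{18 - -13}{3} = \frac{18 + 13}{3} = \frac{1}{3} \cdot 31 = \frac{31}{3} \approx 10.333$)
$w = \frac{5254}{3}$ ($w = \left(-35 + \frac{31}{3}\right) \left(-27 - 44\right) = \left(- \frac{74}{3}\right) \left(-71\right) = \frac{5254}{3} \approx 1751.3$)
$u{\left(P,s \right)} = \frac{5}{4}$
$w \left(u{\left(K,5 \right)} + 6\right) = \frac{5254 \left(\frac{5}{4} + 6\right)}{3} = \frac{5254}{3} \cdot \frac{29}{4} = \frac{76183}{6}$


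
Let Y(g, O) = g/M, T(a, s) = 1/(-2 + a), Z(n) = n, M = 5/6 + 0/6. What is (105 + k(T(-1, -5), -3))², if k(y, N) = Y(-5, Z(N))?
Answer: 9801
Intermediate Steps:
M = ⅚ (M = 5*(⅙) + 0*(⅙) = ⅚ + 0 = ⅚ ≈ 0.83333)
Y(g, O) = 6*g/5 (Y(g, O) = g/(⅚) = g*(6/5) = 6*g/5)
k(y, N) = -6 (k(y, N) = (6/5)*(-5) = -6)
(105 + k(T(-1, -5), -3))² = (105 - 6)² = 99² = 9801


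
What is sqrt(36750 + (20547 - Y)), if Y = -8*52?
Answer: sqrt(57713) ≈ 240.24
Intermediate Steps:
Y = -416
sqrt(36750 + (20547 - Y)) = sqrt(36750 + (20547 - 1*(-416))) = sqrt(36750 + (20547 + 416)) = sqrt(36750 + 20963) = sqrt(57713)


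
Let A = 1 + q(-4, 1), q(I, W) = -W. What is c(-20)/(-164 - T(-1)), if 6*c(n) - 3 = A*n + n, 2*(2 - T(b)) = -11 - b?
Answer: 17/1026 ≈ 0.016569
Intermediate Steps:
T(b) = 15/2 + b/2 (T(b) = 2 - (-11 - b)/2 = 2 + (11/2 + b/2) = 15/2 + b/2)
A = 0 (A = 1 - 1*1 = 1 - 1 = 0)
c(n) = ½ + n/6 (c(n) = ½ + (0*n + n)/6 = ½ + (0 + n)/6 = ½ + n/6)
c(-20)/(-164 - T(-1)) = (½ + (⅙)*(-20))/(-164 - (15/2 + (½)*(-1))) = (½ - 10/3)/(-164 - (15/2 - ½)) = -17/(6*(-164 - 1*7)) = -17/(6*(-164 - 7)) = -17/6/(-171) = -17/6*(-1/171) = 17/1026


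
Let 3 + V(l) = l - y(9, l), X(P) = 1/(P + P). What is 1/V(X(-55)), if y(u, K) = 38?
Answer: -110/4511 ≈ -0.024385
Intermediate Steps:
X(P) = 1/(2*P)
V(l) = -41 + l (V(l) = -3 + (l - 1*38) = -3 + (l - 38) = -3 + (-38 + l) = -41 + l)
1/V(X(-55)) = 1/(-41 + (½)/(-55)) = 1/(-41 + (½)*(-1/55)) = 1/(-41 - 1/110) = 1/(-4511/110) = -110/4511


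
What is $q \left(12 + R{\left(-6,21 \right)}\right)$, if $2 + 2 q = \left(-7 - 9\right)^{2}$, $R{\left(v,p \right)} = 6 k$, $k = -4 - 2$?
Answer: $-3048$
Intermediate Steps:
$k = -6$ ($k = -4 - 2 = -6$)
$R{\left(v,p \right)} = -36$ ($R{\left(v,p \right)} = 6 \left(-6\right) = -36$)
$q = 127$ ($q = -1 + \frac{\left(-7 - 9\right)^{2}}{2} = -1 + \frac{\left(-16\right)^{2}}{2} = -1 + \frac{1}{2} \cdot 256 = -1 + 128 = 127$)
$q \left(12 + R{\left(-6,21 \right)}\right) = 127 \left(12 - 36\right) = 127 \left(-24\right) = -3048$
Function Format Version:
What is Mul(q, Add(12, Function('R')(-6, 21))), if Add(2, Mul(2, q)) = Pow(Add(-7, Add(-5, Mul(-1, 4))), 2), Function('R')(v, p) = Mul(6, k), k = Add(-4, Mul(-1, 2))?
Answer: -3048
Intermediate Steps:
k = -6 (k = Add(-4, -2) = -6)
Function('R')(v, p) = -36 (Function('R')(v, p) = Mul(6, -6) = -36)
q = 127 (q = Add(-1, Mul(Rational(1, 2), Pow(Add(-7, Add(-5, Mul(-1, 4))), 2))) = Add(-1, Mul(Rational(1, 2), Pow(Add(-7, Add(-5, -4)), 2))) = Add(-1, Mul(Rational(1, 2), Pow(Add(-7, -9), 2))) = Add(-1, Mul(Rational(1, 2), Pow(-16, 2))) = Add(-1, Mul(Rational(1, 2), 256)) = Add(-1, 128) = 127)
Mul(q, Add(12, Function('R')(-6, 21))) = Mul(127, Add(12, -36)) = Mul(127, -24) = -3048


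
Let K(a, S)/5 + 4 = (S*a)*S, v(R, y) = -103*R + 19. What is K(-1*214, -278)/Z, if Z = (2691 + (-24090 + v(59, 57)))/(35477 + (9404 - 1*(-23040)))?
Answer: 5616652381900/27457 ≈ 2.0456e+8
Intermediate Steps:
v(R, y) = 19 - 103*R
K(a, S) = -20 + 5*a*S² (K(a, S) = -20 + 5*((S*a)*S) = -20 + 5*(a*S²) = -20 + 5*a*S²)
Z = -27457/67921 (Z = (2691 + (-24090 + (19 - 103*59)))/(35477 + (9404 - 1*(-23040))) = (2691 + (-24090 + (19 - 6077)))/(35477 + (9404 + 23040)) = (2691 + (-24090 - 6058))/(35477 + 32444) = (2691 - 30148)/67921 = -27457*1/67921 = -27457/67921 ≈ -0.40425)
K(-1*214, -278)/Z = (-20 + 5*(-1*214)*(-278)²)/(-27457/67921) = (-20 + 5*(-214)*77284)*(-67921/27457) = (-20 - 82693880)*(-67921/27457) = -82693900*(-67921/27457) = 5616652381900/27457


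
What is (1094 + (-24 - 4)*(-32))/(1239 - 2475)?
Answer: -995/618 ≈ -1.6100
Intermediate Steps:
(1094 + (-24 - 4)*(-32))/(1239 - 2475) = (1094 - 28*(-32))/(-1236) = (1094 + 896)*(-1/1236) = 1990*(-1/1236) = -995/618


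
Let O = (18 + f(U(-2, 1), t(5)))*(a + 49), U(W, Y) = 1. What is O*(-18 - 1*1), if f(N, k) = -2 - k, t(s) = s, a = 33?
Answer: -17138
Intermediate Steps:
O = 902 (O = (18 + (-2 - 1*5))*(33 + 49) = (18 + (-2 - 5))*82 = (18 - 7)*82 = 11*82 = 902)
O*(-18 - 1*1) = 902*(-18 - 1*1) = 902*(-18 - 1) = 902*(-19) = -17138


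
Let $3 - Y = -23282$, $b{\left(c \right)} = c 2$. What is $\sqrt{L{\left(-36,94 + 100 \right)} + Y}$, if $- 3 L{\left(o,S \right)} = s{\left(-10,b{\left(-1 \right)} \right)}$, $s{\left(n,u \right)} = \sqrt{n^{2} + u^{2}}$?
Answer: $\frac{\sqrt{209565 - 6 \sqrt{26}}}{3} \approx 152.58$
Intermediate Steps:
$b{\left(c \right)} = 2 c$
$L{\left(o,S \right)} = - \frac{2 \sqrt{26}}{3}$ ($L{\left(o,S \right)} = - \frac{\sqrt{\left(-10\right)^{2} + \left(2 \left(-1\right)\right)^{2}}}{3} = - \frac{\sqrt{100 + \left(-2\right)^{2}}}{3} = - \frac{\sqrt{100 + 4}}{3} = - \frac{\sqrt{104}}{3} = - \frac{2 \sqrt{26}}{3}$)
$Y = 23285$ ($Y = 3 - -23282 = 3 + 23282 = 23285$)
$\sqrt{L{\left(-36,94 + 100 \right)} + Y} = \sqrt{- \frac{2 \sqrt{26}}{3} + 23285} = \sqrt{23285 - \frac{2 \sqrt{26}}{3}}$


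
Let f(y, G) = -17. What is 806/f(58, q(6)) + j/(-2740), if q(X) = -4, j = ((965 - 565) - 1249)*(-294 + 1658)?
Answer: 4369543/11645 ≈ 375.23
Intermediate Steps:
j = -1158036 (j = (400 - 1249)*1364 = -849*1364 = -1158036)
806/f(58, q(6)) + j/(-2740) = 806/(-17) - 1158036/(-2740) = 806*(-1/17) - 1158036*(-1/2740) = -806/17 + 289509/685 = 4369543/11645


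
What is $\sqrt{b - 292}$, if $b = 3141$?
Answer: $\sqrt{2849} \approx 53.376$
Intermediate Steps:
$\sqrt{b - 292} = \sqrt{3141 - 292} = \sqrt{2849}$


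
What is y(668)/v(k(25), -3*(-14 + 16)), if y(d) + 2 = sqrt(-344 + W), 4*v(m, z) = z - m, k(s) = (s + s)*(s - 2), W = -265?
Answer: 2/289 - I*sqrt(609)/289 ≈ 0.0069204 - 0.085391*I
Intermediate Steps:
k(s) = 2*s*(-2 + s) (k(s) = (2*s)*(-2 + s) = 2*s*(-2 + s))
v(m, z) = -m/4 + z/4 (v(m, z) = (z - m)/4 = -m/4 + z/4)
y(d) = -2 + I*sqrt(609) (y(d) = -2 + sqrt(-344 - 265) = -2 + sqrt(-609) = -2 + I*sqrt(609))
y(668)/v(k(25), -3*(-14 + 16)) = (-2 + I*sqrt(609))/(-25*(-2 + 25)/2 + (-3*(-14 + 16))/4) = (-2 + I*sqrt(609))/(-25*23/2 + (-3*2)/4) = (-2 + I*sqrt(609))/(-1/4*1150 + (1/4)*(-6)) = (-2 + I*sqrt(609))/(-575/2 - 3/2) = (-2 + I*sqrt(609))/(-289) = (-2 + I*sqrt(609))*(-1/289) = 2/289 - I*sqrt(609)/289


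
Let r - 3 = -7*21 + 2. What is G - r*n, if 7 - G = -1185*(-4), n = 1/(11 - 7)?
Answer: -9395/2 ≈ -4697.5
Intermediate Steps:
r = -142 (r = 3 + (-7*21 + 2) = 3 + (-147 + 2) = 3 - 145 = -142)
n = 1/4 ≈ 0.25000
G = -4733 (G = 7 - (-1185)*(-4) = 7 - 1*4740 = 7 - 4740 = -4733)
G - r*n = -4733 - (-142)/4 = -4733 - 1*(-71/2) = -4733 + 71/2 = -9395/2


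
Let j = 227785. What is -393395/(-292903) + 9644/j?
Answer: 92434236607/66718909855 ≈ 1.3854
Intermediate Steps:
-393395/(-292903) + 9644/j = -393395/(-292903) + 9644/227785 = -393395*(-1/292903) + 9644*(1/227785) = 393395/292903 + 9644/227785 = 92434236607/66718909855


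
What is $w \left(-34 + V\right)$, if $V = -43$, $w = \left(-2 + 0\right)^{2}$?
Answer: $-308$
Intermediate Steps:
$w = 4$ ($w = \left(-2\right)^{2} = 4$)
$w \left(-34 + V\right) = 4 \left(-34 - 43\right) = 4 \left(-77\right) = -308$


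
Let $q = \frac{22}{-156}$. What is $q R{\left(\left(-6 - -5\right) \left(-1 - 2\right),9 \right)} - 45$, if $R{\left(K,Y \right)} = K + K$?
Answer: $- \frac{596}{13} \approx -45.846$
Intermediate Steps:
$q = - \frac{11}{78}$ ($q = 22 \left(- \frac{1}{156}\right) = - \frac{11}{78} \approx -0.14103$)
$R{\left(K,Y \right)} = 2 K$
$q R{\left(\left(-6 - -5\right) \left(-1 - 2\right),9 \right)} - 45 = - \frac{11 \cdot 2 \left(-6 - -5\right) \left(-1 - 2\right)}{78} - 45 = - \frac{11 \cdot 2 \left(-6 + 5\right) \left(-3\right)}{78} - 45 = - \frac{11 \cdot 2 \left(\left(-1\right) \left(-3\right)\right)}{78} - 45 = - \frac{11 \cdot 2 \cdot 3}{78} - 45 = \left(- \frac{11}{78}\right) 6 - 45 = - \frac{11}{13} - 45 = - \frac{596}{13}$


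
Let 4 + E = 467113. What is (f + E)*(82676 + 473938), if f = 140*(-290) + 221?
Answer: 237523892220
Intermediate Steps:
E = 467109 (E = -4 + 467113 = 467109)
f = -40379 (f = -40600 + 221 = -40379)
(f + E)*(82676 + 473938) = (-40379 + 467109)*(82676 + 473938) = 426730*556614 = 237523892220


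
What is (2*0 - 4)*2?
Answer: -8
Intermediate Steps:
(2*0 - 4)*2 = (0 - 4)*2 = -4*2 = -8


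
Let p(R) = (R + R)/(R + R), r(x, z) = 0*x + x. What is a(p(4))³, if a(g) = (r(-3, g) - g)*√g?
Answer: -64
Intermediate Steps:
r(x, z) = x (r(x, z) = 0 + x = x)
p(R) = 1 (p(R) = (2*R)/((2*R)) = (2*R)*(1/(2*R)) = 1)
a(g) = √g*(-3 - g) (a(g) = (-3 - g)*√g = √g*(-3 - g))
a(p(4))³ = (√1*(-3 - 1*1))³ = (1*(-3 - 1))³ = (1*(-4))³ = (-4)³ = -64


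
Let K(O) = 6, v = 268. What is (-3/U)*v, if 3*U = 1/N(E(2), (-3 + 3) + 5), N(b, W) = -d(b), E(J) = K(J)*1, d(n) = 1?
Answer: 2412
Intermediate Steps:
E(J) = 6 (E(J) = 6*1 = 6)
N(b, W) = -1 (N(b, W) = -1*1 = -1)
U = -1/3 (U = (1/3)/(-1) = (1/3)*(-1) = -1/3 ≈ -0.33333)
(-3/U)*v = -3/(-1/3)*268 = -3*(-3)*268 = 9*268 = 2412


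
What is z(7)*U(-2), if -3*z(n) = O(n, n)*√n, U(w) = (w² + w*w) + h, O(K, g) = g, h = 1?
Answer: -21*√7 ≈ -55.561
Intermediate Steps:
U(w) = 1 + 2*w² (U(w) = (w² + w*w) + 1 = (w² + w²) + 1 = 2*w² + 1 = 1 + 2*w²)
z(n) = -n^(3/2)/3 (z(n) = -n*√n/3 = -n^(3/2)/3)
z(7)*U(-2) = (-7*√7/3)*(1 + 2*(-2)²) = (-7*√7/3)*(1 + 2*4) = (-7*√7/3)*(1 + 8) = -7*√7/3*9 = -21*√7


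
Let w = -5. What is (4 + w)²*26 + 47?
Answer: 73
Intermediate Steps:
(4 + w)²*26 + 47 = (4 - 5)²*26 + 47 = (-1)²*26 + 47 = 1*26 + 47 = 26 + 47 = 73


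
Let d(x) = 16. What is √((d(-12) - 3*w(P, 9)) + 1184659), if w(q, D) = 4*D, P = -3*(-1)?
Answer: √1184567 ≈ 1088.4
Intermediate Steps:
P = 3
√((d(-12) - 3*w(P, 9)) + 1184659) = √((16 - 12*9) + 1184659) = √((16 - 3*36) + 1184659) = √((16 - 108) + 1184659) = √(-92 + 1184659) = √1184567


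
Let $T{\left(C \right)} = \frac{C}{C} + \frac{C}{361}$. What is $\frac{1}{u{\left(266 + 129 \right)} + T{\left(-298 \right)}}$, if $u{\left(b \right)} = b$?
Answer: $\frac{361}{142658} \approx 0.0025305$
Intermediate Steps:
$T{\left(C \right)} = 1 + \frac{C}{361}$ ($T{\left(C \right)} = 1 + C \frac{1}{361} = 1 + \frac{C}{361}$)
$\frac{1}{u{\left(266 + 129 \right)} + T{\left(-298 \right)}} = \frac{1}{\left(266 + 129\right) + \left(1 + \frac{1}{361} \left(-298\right)\right)} = \frac{1}{395 + \left(1 - \frac{298}{361}\right)} = \frac{1}{395 + \frac{63}{361}} = \frac{1}{\frac{142658}{361}} = \frac{361}{142658}$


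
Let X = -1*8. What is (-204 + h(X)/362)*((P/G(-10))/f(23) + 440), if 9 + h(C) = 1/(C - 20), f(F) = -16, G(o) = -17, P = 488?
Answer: -31063382937/344624 ≈ -90137.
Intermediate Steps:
X = -8
h(C) = -9 + 1/(-20 + C) (h(C) = -9 + 1/(C - 20) = -9 + 1/(-20 + C))
(-204 + h(X)/362)*((P/G(-10))/f(23) + 440) = (-204 + ((181 - 9*(-8))/(-20 - 8))/362)*((488/(-17))/(-16) + 440) = (-204 + ((181 + 72)/(-28))*(1/362))*((488*(-1/17))*(-1/16) + 440) = (-204 - 1/28*253*(1/362))*(-488/17*(-1/16) + 440) = (-204 - 253/28*1/362)*(61/34 + 440) = (-204 - 253/10136)*(15021/34) = -2067997/10136*15021/34 = -31063382937/344624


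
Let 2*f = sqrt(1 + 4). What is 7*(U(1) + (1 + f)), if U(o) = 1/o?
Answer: 14 + 7*sqrt(5)/2 ≈ 21.826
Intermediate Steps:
f = sqrt(5)/2 (f = sqrt(1 + 4)/2 = sqrt(5)/2 ≈ 1.1180)
7*(U(1) + (1 + f)) = 7*(1/1 + (1 + sqrt(5)/2)) = 7*(1 + (1 + sqrt(5)/2)) = 7*(2 + sqrt(5)/2) = 14 + 7*sqrt(5)/2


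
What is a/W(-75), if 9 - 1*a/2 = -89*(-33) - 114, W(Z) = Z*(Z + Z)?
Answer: -938/1875 ≈ -0.50027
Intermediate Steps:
W(Z) = 2*Z**2 (W(Z) = Z*(2*Z) = 2*Z**2)
a = -5628 (a = 18 - 2*(-89*(-33) - 114) = 18 - 2*(2937 - 114) = 18 - 2*2823 = 18 - 5646 = -5628)
a/W(-75) = -5628/(2*(-75)**2) = -5628/(2*5625) = -5628/11250 = -5628*1/11250 = -938/1875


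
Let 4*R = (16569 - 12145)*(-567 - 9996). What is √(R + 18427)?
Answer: I*√11664251 ≈ 3415.3*I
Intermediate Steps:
R = -11682678 (R = ((16569 - 12145)*(-567 - 9996))/4 = (4424*(-10563))/4 = (¼)*(-46730712) = -11682678)
√(R + 18427) = √(-11682678 + 18427) = √(-11664251) = I*√11664251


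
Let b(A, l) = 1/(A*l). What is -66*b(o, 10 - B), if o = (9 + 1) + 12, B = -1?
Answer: -3/11 ≈ -0.27273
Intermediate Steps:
o = 22 (o = 10 + 12 = 22)
b(A, l) = 1/(A*l)
-66*b(o, 10 - B) = -66/(22*(10 - 1*(-1))) = -3/(10 + 1) = -3/11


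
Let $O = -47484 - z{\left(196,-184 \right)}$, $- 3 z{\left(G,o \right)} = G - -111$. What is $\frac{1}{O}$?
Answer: $- \frac{3}{142145} \approx -2.1105 \cdot 10^{-5}$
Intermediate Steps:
$z{\left(G,o \right)} = -37 - \frac{G}{3}$ ($z{\left(G,o \right)} = - \frac{G - -111}{3} = - \frac{G + 111}{3} = - \frac{111 + G}{3} = -37 - \frac{G}{3}$)
$O = - \frac{142145}{3}$ ($O = -47484 - \left(-37 - \frac{196}{3}\right) = -47484 - - \frac{307}{3} = -47484 + \frac{307}{3} = - \frac{142145}{3} \approx -47382.0$)
$\frac{1}{O} = \frac{1}{- \frac{142145}{3}} = - \frac{3}{142145}$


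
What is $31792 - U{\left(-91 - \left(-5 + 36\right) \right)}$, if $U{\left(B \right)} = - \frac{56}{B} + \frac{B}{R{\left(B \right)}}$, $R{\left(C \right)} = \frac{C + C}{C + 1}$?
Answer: $\frac{3885949}{122} \approx 31852.0$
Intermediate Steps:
$R{\left(C \right)} = \frac{2 C}{1 + C}$
$U{\left(B \right)} = \frac{1}{2} + \frac{B}{2} - \frac{56}{B}$ ($U{\left(B \right)} = - \frac{56}{B} + \frac{B}{2 B \frac{1}{1 + B}} = - \frac{56}{B} + B \frac{1 + B}{2 B} = - \frac{56}{B} + \left(\frac{1}{2} + \frac{B}{2}\right) = \frac{1}{2} + \frac{B}{2} - \frac{56}{B}$)
$31792 - U{\left(-91 - \left(-5 + 36\right) \right)} = 31792 - \frac{-112 + \left(-91 - \left(-5 + 36\right)\right) \left(1 - 122\right)}{2 \left(-91 - \left(-5 + 36\right)\right)} = 31792 - \frac{-112 + \left(-91 - 31\right) \left(1 - 122\right)}{2 \left(-91 - 31\right)} = 31792 - \frac{-112 - 122 \left(1 - 122\right)}{2 \left(-122\right)} = 31792 - \frac{1}{2} \left(- \frac{1}{122}\right) \left(-112 - -14762\right) = 31792 - \frac{1}{2} \left(- \frac{1}{122}\right) \left(-112 + 14762\right) = 31792 - \frac{1}{2} \left(- \frac{1}{122}\right) 14650 = 31792 - - \frac{7325}{122} = 31792 + \frac{7325}{122} = \frac{3885949}{122}$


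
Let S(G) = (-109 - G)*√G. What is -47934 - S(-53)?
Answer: -47934 + 56*I*√53 ≈ -47934.0 + 407.69*I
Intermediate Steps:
S(G) = √G*(-109 - G)
-47934 - S(-53) = -47934 - √(-53)*(-109 - 1*(-53)) = -47934 - I*√53*(-109 + 53) = -47934 - I*√53*(-56) = -47934 - (-56)*I*√53 = -47934 + 56*I*√53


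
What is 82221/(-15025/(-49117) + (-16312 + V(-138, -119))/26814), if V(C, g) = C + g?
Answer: -36095655883866/136979741 ≈ -2.6351e+5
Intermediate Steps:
82221/(-15025/(-49117) + (-16312 + V(-138, -119))/26814) = 82221/(-15025/(-49117) + (-16312 + (-138 - 119))/26814) = 82221/(-15025*(-1/49117) + (-16312 - 257)*(1/26814)) = 82221/(15025/49117 - 16569*1/26814) = 82221/(15025/49117 - 5523/8938) = 82221/(-136979741/439007746) = 82221*(-439007746/136979741) = -36095655883866/136979741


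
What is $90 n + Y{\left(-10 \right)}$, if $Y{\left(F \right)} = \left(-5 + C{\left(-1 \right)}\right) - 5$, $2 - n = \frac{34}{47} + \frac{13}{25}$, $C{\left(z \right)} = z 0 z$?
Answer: $\frac{13652}{235} \approx 58.094$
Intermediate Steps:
$C{\left(z \right)} = 0$ ($C{\left(z \right)} = 0 z = 0$)
$n = \frac{889}{1175}$ ($n = 2 - \left(\frac{34}{47} + \frac{13}{25}\right) = 2 - \frac{1461}{1175} = \frac{889}{1175} \approx 0.7566$)
$Y{\left(F \right)} = -10$ ($Y{\left(F \right)} = \left(-5 + 0\right) - 5 = -5 - 5 = -10$)
$90 n + Y{\left(-10 \right)} = 90 \cdot \frac{889}{1175} - 10 = \frac{16002}{235} - 10 = \frac{13652}{235}$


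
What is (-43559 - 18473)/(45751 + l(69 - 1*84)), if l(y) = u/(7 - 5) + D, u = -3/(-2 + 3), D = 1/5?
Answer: -620320/457497 ≈ -1.3559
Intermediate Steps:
D = ⅕ ≈ 0.20000
u = -3 (u = -3/1 = -3*1 = -3)
l(y) = -13/10 (l(y) = -3/(7 - 5) + ⅕ = -3/2 + ⅕ = -13/10)
(-43559 - 18473)/(45751 + l(69 - 1*84)) = (-43559 - 18473)/(45751 - 13/10) = -62032/457497/10 = -62032*10/457497 = -620320/457497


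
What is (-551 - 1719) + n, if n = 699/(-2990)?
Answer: -6787999/2990 ≈ -2270.2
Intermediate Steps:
n = -699/2990 (n = 699*(-1/2990) = -699/2990 ≈ -0.23378)
(-551 - 1719) + n = (-551 - 1719) - 699/2990 = -2270 - 699/2990 = -6787999/2990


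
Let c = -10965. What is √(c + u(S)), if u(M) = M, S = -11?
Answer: 28*I*√14 ≈ 104.77*I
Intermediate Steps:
√(c + u(S)) = √(-10965 - 11) = √(-10976) = 28*I*√14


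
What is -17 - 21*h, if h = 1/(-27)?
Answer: -146/9 ≈ -16.222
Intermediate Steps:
h = -1/27 ≈ -0.037037
-17 - 21*h = -17 - 21*(-1/27) = -17 + 7/9 = -146/9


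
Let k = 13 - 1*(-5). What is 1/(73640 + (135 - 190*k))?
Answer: 1/70355 ≈ 1.4214e-5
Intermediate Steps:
k = 18 (k = 13 + 5 = 18)
1/(73640 + (135 - 190*k)) = 1/(73640 + (135 - 190*18)) = 1/(73640 + (135 - 95*36)) = 1/(73640 + (135 - 3420)) = 1/(73640 - 3285) = 1/70355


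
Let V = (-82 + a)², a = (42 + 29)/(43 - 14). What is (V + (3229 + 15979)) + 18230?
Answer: 36807607/841 ≈ 43767.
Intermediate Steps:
a = 71/29 ≈ 2.4483
V = 5322249/841 (V = (-82 + 71/29)² = (-2307/29)² = 5322249/841 ≈ 6328.5)
(V + (3229 + 15979)) + 18230 = (5322249/841 + (3229 + 15979)) + 18230 = (5322249/841 + 19208) + 18230 = 21476177/841 + 18230 = 36807607/841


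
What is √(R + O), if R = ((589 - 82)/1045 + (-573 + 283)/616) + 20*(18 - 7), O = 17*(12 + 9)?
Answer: √123502370915/14630 ≈ 24.021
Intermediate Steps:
O = 357 (O = 17*21 = 357)
R = 6437621/29260 (R = (507*(1/1045) - 290*1/616) + 20*11 = (507/1045 - 145/308) + 220 = 421/29260 + 220 = 6437621/29260 ≈ 220.01)
√(R + O) = √(6437621/29260 + 357) = √(16883441/29260) = √123502370915/14630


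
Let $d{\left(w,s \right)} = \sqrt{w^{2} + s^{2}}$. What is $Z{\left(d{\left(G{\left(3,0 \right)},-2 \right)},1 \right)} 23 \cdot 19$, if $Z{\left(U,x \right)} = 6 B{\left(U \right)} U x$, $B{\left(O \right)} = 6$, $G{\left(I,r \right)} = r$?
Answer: $31464$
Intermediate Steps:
$d{\left(w,s \right)} = \sqrt{s^{2} + w^{2}}$
$Z{\left(U,x \right)} = 36 U x$ ($Z{\left(U,x \right)} = 6 \cdot 6 U x = 36 U x$)
$Z{\left(d{\left(G{\left(3,0 \right)},-2 \right)},1 \right)} 23 \cdot 19 = 36 \sqrt{\left(-2\right)^{2} + 0^{2}} \cdot 1 \cdot 23 \cdot 19 = 36 \sqrt{4 + 0} \cdot 1 \cdot 23 \cdot 19 = 36 \sqrt{4} \cdot 1 \cdot 23 \cdot 19 = 36 \cdot 2 \cdot 1 \cdot 23 \cdot 19 = 72 \cdot 23 \cdot 19 = 1656 \cdot 19 = 31464$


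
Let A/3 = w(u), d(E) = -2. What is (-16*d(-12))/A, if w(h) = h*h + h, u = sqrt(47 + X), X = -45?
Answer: 32/3 - 16*sqrt(2)/3 ≈ 3.1242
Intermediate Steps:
u = sqrt(2) (u = sqrt(47 - 45) = sqrt(2) ≈ 1.4142)
w(h) = h + h**2 (w(h) = h**2 + h = h + h**2)
A = 3*sqrt(2)*(1 + sqrt(2)) (A = 3*(sqrt(2)*(1 + sqrt(2))) = 3*sqrt(2)*(1 + sqrt(2)) ≈ 10.243)
(-16*d(-12))/A = (-16*(-2))/(6 + 3*sqrt(2)) = 32/(6 + 3*sqrt(2))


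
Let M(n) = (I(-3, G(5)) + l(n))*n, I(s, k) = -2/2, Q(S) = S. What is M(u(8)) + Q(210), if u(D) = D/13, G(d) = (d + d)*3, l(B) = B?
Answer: 35450/169 ≈ 209.76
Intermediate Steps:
G(d) = 6*d (G(d) = (2*d)*3 = 6*d)
u(D) = D/13 (u(D) = D*(1/13) = D/13)
I(s, k) = -1 (I(s, k) = (½)*(-2) = -1)
M(n) = n*(-1 + n) (M(n) = (-1 + n)*n = n*(-1 + n))
M(u(8)) + Q(210) = ((1/13)*8)*(-1 + (1/13)*8) + 210 = 8*(-1 + 8/13)/13 + 210 = (8/13)*(-5/13) + 210 = -40/169 + 210 = 35450/169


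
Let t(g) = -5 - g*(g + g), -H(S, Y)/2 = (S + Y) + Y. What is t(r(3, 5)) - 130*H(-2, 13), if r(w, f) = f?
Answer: 6185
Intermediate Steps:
H(S, Y) = -4*Y - 2*S (H(S, Y) = -2*((S + Y) + Y) = -2*(S + 2*Y) = -4*Y - 2*S)
t(g) = -5 - 2*g² (t(g) = -5 - g*2*g = -5 - 2*g²)
t(r(3, 5)) - 130*H(-2, 13) = (-5 - 2*5²) - 130*(-4*13 - 2*(-2)) = (-5 - 2*25) - 130*(-52 + 4) = (-5 - 50) - 130*(-48) = -55 + 6240 = 6185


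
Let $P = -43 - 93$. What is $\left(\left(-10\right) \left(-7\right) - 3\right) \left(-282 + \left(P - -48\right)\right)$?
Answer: $-24790$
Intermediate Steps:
$P = -136$ ($P = -43 - 93 = -136$)
$\left(\left(-10\right) \left(-7\right) - 3\right) \left(-282 + \left(P - -48\right)\right) = \left(\left(-10\right) \left(-7\right) - 3\right) \left(-282 - 88\right) = \left(70 - 3\right) \left(-282 + \left(-136 + 48\right)\right) = 67 \left(-282 - 88\right) = 67 \left(-370\right) = -24790$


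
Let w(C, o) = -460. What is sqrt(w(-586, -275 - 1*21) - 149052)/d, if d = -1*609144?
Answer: -I*sqrt(37378)/304572 ≈ -0.00063477*I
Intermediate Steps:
d = -609144
sqrt(w(-586, -275 - 1*21) - 149052)/d = sqrt(-460 - 149052)/(-609144) = sqrt(-149512)*(-1/609144) = (2*I*sqrt(37378))*(-1/609144) = -I*sqrt(37378)/304572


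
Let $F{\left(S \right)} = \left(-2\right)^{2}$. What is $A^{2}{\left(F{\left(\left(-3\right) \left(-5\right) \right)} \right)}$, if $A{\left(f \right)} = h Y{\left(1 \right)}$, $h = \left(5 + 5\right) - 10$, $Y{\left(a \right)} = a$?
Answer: $0$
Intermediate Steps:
$h = 0$ ($h = 10 - 10 = 0$)
$F{\left(S \right)} = 4$
$A{\left(f \right)} = 0$ ($A{\left(f \right)} = 0 \cdot 1 = 0$)
$A^{2}{\left(F{\left(\left(-3\right) \left(-5\right) \right)} \right)} = 0^{2} = 0$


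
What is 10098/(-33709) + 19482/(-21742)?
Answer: -438134727/366450539 ≈ -1.1956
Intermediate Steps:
10098/(-33709) + 19482/(-21742) = 10098*(-1/33709) + 19482*(-1/21742) = -10098/33709 - 9741/10871 = -438134727/366450539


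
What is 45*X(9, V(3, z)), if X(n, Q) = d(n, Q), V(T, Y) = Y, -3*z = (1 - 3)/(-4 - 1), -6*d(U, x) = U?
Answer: -135/2 ≈ -67.500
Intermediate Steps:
d(U, x) = -U/6
z = -2/15 (z = -(1 - 3)/(3*(-4 - 1)) = -(-2)/(3*(-5)) = -(-2)*(-1)/(3*5) = -1/3*2/5 = -2/15 ≈ -0.13333)
X(n, Q) = -n/6
45*X(9, V(3, z)) = 45*(-1/6*9) = 45*(-3/2) = -135/2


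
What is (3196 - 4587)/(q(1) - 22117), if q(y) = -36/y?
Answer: 1391/22153 ≈ 0.062791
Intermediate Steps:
(3196 - 4587)/(q(1) - 22117) = (3196 - 4587)/(-36/1 - 22117) = -1391/(-36*1 - 22117) = -1391/(-36 - 22117) = -1391/(-22153) = -1391*(-1/22153) = 1391/22153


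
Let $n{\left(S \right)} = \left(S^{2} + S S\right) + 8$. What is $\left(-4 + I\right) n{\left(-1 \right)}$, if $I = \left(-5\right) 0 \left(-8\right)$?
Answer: $-40$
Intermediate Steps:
$I = 0$ ($I = 0 \left(-8\right) = 0$)
$n{\left(S \right)} = 8 + 2 S^{2}$ ($n{\left(S \right)} = \left(S^{2} + S^{2}\right) + 8 = 2 S^{2} + 8 = 8 + 2 S^{2}$)
$\left(-4 + I\right) n{\left(-1 \right)} = \left(-4 + 0\right) \left(8 + 2 \left(-1\right)^{2}\right) = - 4 \left(8 + 2 \cdot 1\right) = - 4 \left(8 + 2\right) = \left(-4\right) 10 = -40$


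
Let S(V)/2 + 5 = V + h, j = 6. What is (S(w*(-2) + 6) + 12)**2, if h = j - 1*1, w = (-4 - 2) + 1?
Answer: 1936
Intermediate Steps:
w = -5 (w = -6 + 1 = -5)
h = 5 (h = 6 - 1*1 = 6 - 1 = 5)
S(V) = 2*V (S(V) = -10 + 2*(V + 5) = -10 + 2*(5 + V) = -10 + (10 + 2*V) = 2*V)
(S(w*(-2) + 6) + 12)**2 = (2*(-5*(-2) + 6) + 12)**2 = (2*(10 + 6) + 12)**2 = (2*16 + 12)**2 = (32 + 12)**2 = 44**2 = 1936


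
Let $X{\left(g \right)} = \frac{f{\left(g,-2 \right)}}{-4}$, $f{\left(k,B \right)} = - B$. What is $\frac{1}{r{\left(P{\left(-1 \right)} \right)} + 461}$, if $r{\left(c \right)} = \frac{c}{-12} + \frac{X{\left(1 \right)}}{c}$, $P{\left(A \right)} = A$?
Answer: $\frac{12}{5539} \approx 0.0021665$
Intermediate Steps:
$X{\left(g \right)} = - \frac{1}{2}$ ($X{\left(g \right)} = \frac{\left(-1\right) \left(-2\right)}{-4} = 2 \left(- \frac{1}{4}\right) = - \frac{1}{2}$)
$r{\left(c \right)} = - \frac{1}{2 c} - \frac{c}{12}$ ($r{\left(c \right)} = \frac{c}{-12} - \frac{1}{2 c} = c \left(- \frac{1}{12}\right) - \frac{1}{2 c} = - \frac{c}{12} - \frac{1}{2 c} = - \frac{1}{2 c} - \frac{c}{12}$)
$\frac{1}{r{\left(P{\left(-1 \right)} \right)} + 461} = \frac{1}{\frac{-6 - \left(-1\right)^{2}}{12 \left(-1\right)} + 461} = \frac{1}{\frac{1}{12} \left(-1\right) \left(-6 - 1\right) + 461} = \frac{1}{\frac{1}{12} \left(-1\right) \left(-7\right) + 461} = \frac{1}{\frac{7}{12} + 461} = \frac{1}{\frac{5539}{12}} = \frac{12}{5539}$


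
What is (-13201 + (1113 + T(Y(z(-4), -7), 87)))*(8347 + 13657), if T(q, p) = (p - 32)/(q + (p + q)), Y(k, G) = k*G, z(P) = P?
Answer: -3457686556/13 ≈ -2.6598e+8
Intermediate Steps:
Y(k, G) = G*k
T(q, p) = (-32 + p)/(p + 2*q)
(-13201 + (1113 + T(Y(z(-4), -7), 87)))*(8347 + 13657) = (-13201 + (1113 + (-32 + 87)/(87 + 2*(-7*(-4)))))*(8347 + 13657) = (-13201 + (1113 + 55/(87 + 2*28)))*22004 = (-13201 + (1113 + 55/(87 + 56)))*22004 = (-13201 + (1113 + 55/143))*22004 = (-13201 + (1113 + (1/143)*55))*22004 = (-13201 + (1113 + 5/13))*22004 = (-13201 + 14474/13)*22004 = -157139/13*22004 = -3457686556/13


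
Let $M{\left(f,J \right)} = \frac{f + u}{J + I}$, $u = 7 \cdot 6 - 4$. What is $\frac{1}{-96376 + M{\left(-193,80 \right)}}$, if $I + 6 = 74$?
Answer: $- \frac{148}{14263803} \approx -1.0376 \cdot 10^{-5}$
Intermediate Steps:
$I = 68$ ($I = -6 + 74 = 68$)
$u = 38$ ($u = 42 - 4 = 38$)
$M{\left(f,J \right)} = \frac{38 + f}{68 + J}$ ($M{\left(f,J \right)} = \frac{f + 38}{J + 68} = \frac{38 + f}{68 + J}$)
$\frac{1}{-96376 + M{\left(-193,80 \right)}} = \frac{1}{-96376 + \frac{38 - 193}{68 + 80}} = \frac{1}{-96376 + \frac{1}{148} \left(-155\right)} = \frac{1}{-96376 - \frac{155}{148}} = \frac{1}{- \frac{14263803}{148}} = - \frac{148}{14263803}$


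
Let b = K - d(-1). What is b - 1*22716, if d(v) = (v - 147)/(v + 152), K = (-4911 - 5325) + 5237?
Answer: -4184817/151 ≈ -27714.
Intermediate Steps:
K = -4999 (K = -10236 + 5237 = -4999)
d(v) = (-147 + v)/(152 + v)
b = -754701/151 (b = -4999 - (-147 - 1)/(152 - 1) = -4999 - (-148)/151 = -4999 - 1*(-148/151) = -4999 + 148/151 = -754701/151 ≈ -4998.0)
b - 1*22716 = -754701/151 - 1*22716 = -754701/151 - 22716 = -4184817/151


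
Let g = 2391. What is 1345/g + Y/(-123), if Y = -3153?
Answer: 2568086/98031 ≈ 26.197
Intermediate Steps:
1345/g + Y/(-123) = 1345/2391 - 3153/(-123) = 1345*(1/2391) - 3153*(-1/123) = 1345/2391 + 1051/41 = 2568086/98031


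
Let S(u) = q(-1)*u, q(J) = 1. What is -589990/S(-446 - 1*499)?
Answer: 117998/189 ≈ 624.33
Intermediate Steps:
S(u) = u (S(u) = 1*u = u)
-589990/S(-446 - 1*499) = -589990/(-446 - 1*499) = -589990/(-446 - 499) = -589990/(-945) = -589990*(-1/945) = 117998/189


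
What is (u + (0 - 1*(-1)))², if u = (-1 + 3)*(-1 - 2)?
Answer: 25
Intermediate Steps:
u = -6 (u = 2*(-3) = -6)
(u + (0 - 1*(-1)))² = (-6 + (0 - 1*(-1)))² = (-6 + (0 + 1))² = (-6 + 1)² = (-5)² = 25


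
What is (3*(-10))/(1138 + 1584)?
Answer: -15/1361 ≈ -0.011021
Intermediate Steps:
(3*(-10))/(1138 + 1584) = -30/2722 = -30*1/2722 = -15/1361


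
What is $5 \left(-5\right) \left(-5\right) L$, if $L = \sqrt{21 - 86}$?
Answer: $125 i \sqrt{65} \approx 1007.8 i$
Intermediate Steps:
$L = i \sqrt{65}$ ($L = \sqrt{-65} = i \sqrt{65} \approx 8.0623 i$)
$5 \left(-5\right) \left(-5\right) L = 5 \left(-5\right) \left(-5\right) i \sqrt{65} = \left(-25\right) \left(-5\right) i \sqrt{65} = 125 i \sqrt{65}$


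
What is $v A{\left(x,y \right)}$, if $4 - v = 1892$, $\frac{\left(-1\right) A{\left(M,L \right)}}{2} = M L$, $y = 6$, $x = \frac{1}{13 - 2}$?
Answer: $\frac{22656}{11} \approx 2059.6$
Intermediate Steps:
$x = \frac{1}{11} \approx 0.090909$
$A{\left(M,L \right)} = - 2 L M$ ($A{\left(M,L \right)} = - 2 M L = - 2 L M$)
$v = -1888$ ($v = 4 - 1892 = -1888$)
$v A{\left(x,y \right)} = - 1888 \left(\left(-2\right) 6 \cdot \frac{1}{11}\right) = \left(-1888\right) \left(- \frac{12}{11}\right) = \frac{22656}{11}$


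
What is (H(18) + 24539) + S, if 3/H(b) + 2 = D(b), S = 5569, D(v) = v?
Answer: 481731/16 ≈ 30108.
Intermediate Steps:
H(b) = 3/(-2 + b)
(H(18) + 24539) + S = (3/(-2 + 18) + 24539) + 5569 = (3/16 + 24539) + 5569 = 392627/16 + 5569 = 481731/16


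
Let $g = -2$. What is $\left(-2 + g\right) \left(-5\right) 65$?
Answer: $1300$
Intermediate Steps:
$\left(-2 + g\right) \left(-5\right) 65 = \left(-2 - 2\right) \left(-5\right) 65 = \left(-4\right) \left(-5\right) 65 = 20 \cdot 65 = 1300$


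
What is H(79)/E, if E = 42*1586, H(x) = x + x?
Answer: 79/33306 ≈ 0.0023719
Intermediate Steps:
H(x) = 2*x
E = 66612
H(79)/E = (2*79)/66612 = 158*(1/66612) = 79/33306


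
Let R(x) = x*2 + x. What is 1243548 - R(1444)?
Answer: 1239216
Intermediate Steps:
R(x) = 3*x (R(x) = 2*x + x = 3*x)
1243548 - R(1444) = 1243548 - 3*1444 = 1243548 - 1*4332 = 1243548 - 4332 = 1239216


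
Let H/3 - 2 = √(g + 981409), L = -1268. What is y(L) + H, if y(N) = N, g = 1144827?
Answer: -1262 + 6*√531559 ≈ 3112.5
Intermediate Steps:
H = 6 + 6*√531559 (H = 6 + 3*√(1144827 + 981409) = 6 + 3*√2126236 = 6 + 3*(2*√531559) = 6 + 6*√531559 ≈ 4380.5)
y(L) + H = -1268 + (6 + 6*√531559) = -1262 + 6*√531559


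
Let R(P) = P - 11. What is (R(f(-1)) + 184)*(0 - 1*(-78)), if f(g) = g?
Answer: 13416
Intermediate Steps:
R(P) = -11 + P
(R(f(-1)) + 184)*(0 - 1*(-78)) = ((-11 - 1) + 184)*(0 - 1*(-78)) = (-12 + 184)*(0 + 78) = 172*78 = 13416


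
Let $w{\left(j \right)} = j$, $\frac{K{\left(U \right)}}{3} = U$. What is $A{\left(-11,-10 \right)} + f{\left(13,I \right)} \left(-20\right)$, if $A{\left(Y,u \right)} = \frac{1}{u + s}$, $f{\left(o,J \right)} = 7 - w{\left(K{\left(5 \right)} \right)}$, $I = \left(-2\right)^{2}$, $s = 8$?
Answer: $\frac{319}{2} \approx 159.5$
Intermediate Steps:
$K{\left(U \right)} = 3 U$
$I = 4$
$f{\left(o,J \right)} = -8$ ($f{\left(o,J \right)} = 7 - 3 \cdot 5 = 7 - 15 = -8$)
$A{\left(Y,u \right)} = \frac{1}{8 + u}$ ($A{\left(Y,u \right)} = \frac{1}{u + 8} = \frac{1}{8 + u}$)
$A{\left(-11,-10 \right)} + f{\left(13,I \right)} \left(-20\right) = \frac{1}{8 - 10} - -160 = \frac{1}{-2} + 160 = - \frac{1}{2} + 160 = \frac{319}{2}$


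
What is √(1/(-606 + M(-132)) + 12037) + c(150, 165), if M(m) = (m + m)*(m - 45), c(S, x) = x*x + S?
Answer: 27375 + √25605574492830/46122 ≈ 27485.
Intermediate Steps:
c(S, x) = S + x² (c(S, x) = x² + S = S + x²)
M(m) = 2*m*(-45 + m) (M(m) = (2*m)*(-45 + m) = 2*m*(-45 + m))
√(1/(-606 + M(-132)) + 12037) + c(150, 165) = √(1/(-606 + 2*(-132)*(-45 - 132)) + 12037) + (150 + 165²) = √(1/(-606 + 2*(-132)*(-177)) + 12037) + (150 + 27225) = √(1/(-606 + 46728) + 12037) + 27375 = √(1/46122 + 12037) + 27375 = √(555170515/46122) + 27375 = √25605574492830/46122 + 27375 = 27375 + √25605574492830/46122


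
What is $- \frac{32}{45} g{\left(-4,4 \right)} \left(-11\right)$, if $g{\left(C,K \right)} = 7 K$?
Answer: $\frac{9856}{45} \approx 219.02$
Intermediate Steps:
$- \frac{32}{45} g{\left(-4,4 \right)} \left(-11\right) = - \frac{32}{45} \cdot 7 \cdot 4 \left(-11\right) = \left(-32\right) \frac{1}{45} \cdot 28 \left(-11\right) = \left(- \frac{32}{45}\right) 28 \left(-11\right) = \left(- \frac{896}{45}\right) \left(-11\right) = \frac{9856}{45}$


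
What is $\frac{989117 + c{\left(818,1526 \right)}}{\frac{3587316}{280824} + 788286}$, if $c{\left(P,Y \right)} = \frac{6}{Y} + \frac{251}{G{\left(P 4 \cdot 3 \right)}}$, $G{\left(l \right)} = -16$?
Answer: $\frac{141288976739571}{112605175353160} \approx 1.2547$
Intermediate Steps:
$c{\left(P,Y \right)} = - \frac{251}{16} + \frac{6}{Y}$ ($c{\left(P,Y \right)} = \frac{6}{Y} + \frac{251}{-16} = \frac{6}{Y} + 251 \left(- \frac{1}{16}\right) = \frac{6}{Y} - \frac{251}{16} = - \frac{251}{16} + \frac{6}{Y}$)
$\frac{989117 + c{\left(818,1526 \right)}}{\frac{3587316}{280824} + 788286} = \frac{989117 - \left(\frac{251}{16} - \frac{6}{1526}\right)}{\frac{3587316}{280824} + 788286} = \frac{989117 + \left(- \frac{251}{16} + 6 \cdot \frac{1}{1526}\right)}{3587316 \cdot \frac{1}{280824} + 788286} = \frac{989117 + \left(- \frac{251}{16} + \frac{3}{763}\right)}{\frac{298943}{23402} + 788286} = \frac{989117 - \frac{191465}{12208}}{\frac{18447767915}{23402}} = \frac{12074948871}{12208} \cdot \frac{23402}{18447767915} = \frac{141288976739571}{112605175353160}$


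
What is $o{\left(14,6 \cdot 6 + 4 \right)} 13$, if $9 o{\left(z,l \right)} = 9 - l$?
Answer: $- \frac{403}{9} \approx -44.778$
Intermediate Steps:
$o{\left(z,l \right)} = 1 - \frac{l}{9}$ ($o{\left(z,l \right)} = \frac{9 - l}{9} = 1 - \frac{l}{9}$)
$o{\left(14,6 \cdot 6 + 4 \right)} 13 = \left(1 - \frac{6 \cdot 6 + 4}{9}\right) 13 = \left(1 - \frac{36 + 4}{9}\right) 13 = \left(1 - \frac{40}{9}\right) 13 = \left(- \frac{31}{9}\right) 13 = - \frac{403}{9}$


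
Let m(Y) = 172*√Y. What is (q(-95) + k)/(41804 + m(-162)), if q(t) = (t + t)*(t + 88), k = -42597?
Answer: -431281417/438091756 + 15970329*I*√2/438091756 ≈ -0.98445 + 0.051554*I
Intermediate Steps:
q(t) = 2*t*(88 + t) (q(t) = (2*t)*(88 + t) = 2*t*(88 + t))
(q(-95) + k)/(41804 + m(-162)) = (2*(-95)*(88 - 95) - 42597)/(41804 + 172*√(-162)) = (2*(-95)*(-7) - 42597)/(41804 + 172*(9*I*√2)) = (1330 - 42597)/(41804 + 1548*I*√2) = -41267/(41804 + 1548*I*√2)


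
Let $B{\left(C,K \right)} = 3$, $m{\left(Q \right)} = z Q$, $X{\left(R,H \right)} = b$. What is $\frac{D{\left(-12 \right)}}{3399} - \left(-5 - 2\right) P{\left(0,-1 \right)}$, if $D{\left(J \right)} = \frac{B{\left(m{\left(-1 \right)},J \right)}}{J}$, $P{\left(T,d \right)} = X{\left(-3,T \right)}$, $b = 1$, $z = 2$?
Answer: $\frac{95171}{13596} \approx 6.9999$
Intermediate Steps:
$X{\left(R,H \right)} = 1$
$P{\left(T,d \right)} = 1$
$m{\left(Q \right)} = 2 Q$
$D{\left(J \right)} = \frac{3}{J}$
$\frac{D{\left(-12 \right)}}{3399} - \left(-5 - 2\right) P{\left(0,-1 \right)} = \frac{3 \frac{1}{-12}}{3399} - \left(-5 - 2\right) 1 = 3 \left(- \frac{1}{12}\right) \frac{1}{3399} - \left(-7\right) 1 = \left(- \frac{1}{4}\right) \frac{1}{3399} - -7 = - \frac{1}{13596} + 7 = \frac{95171}{13596}$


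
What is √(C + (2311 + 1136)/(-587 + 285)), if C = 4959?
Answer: 3*√50137738/302 ≈ 70.339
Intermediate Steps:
√(C + (2311 + 1136)/(-587 + 285)) = √(4959 + (2311 + 1136)/(-587 + 285)) = √(4959 + 3447/(-302)) = √(4959 + 3447*(-1/302)) = √(4959 - 3447/302) = √(1494171/302) = 3*√50137738/302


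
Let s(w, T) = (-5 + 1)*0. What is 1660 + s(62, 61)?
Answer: 1660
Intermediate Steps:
s(w, T) = 0 (s(w, T) = -4*0 = 0)
1660 + s(62, 61) = 1660 + 0 = 1660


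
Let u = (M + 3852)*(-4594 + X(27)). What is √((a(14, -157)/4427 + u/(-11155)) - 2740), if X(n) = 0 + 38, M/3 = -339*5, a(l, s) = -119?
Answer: I*√7910205454402381085/49383185 ≈ 56.953*I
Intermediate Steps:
M = -5085 (M = 3*(-339*5) = 3*(-1695) = -5085)
X(n) = 38
u = 5617548 (u = (-5085 + 3852)*(-4594 + 38) = -1233*(-4556) = 5617548)
√((a(14, -157)/4427 + u/(-11155)) - 2740) = √((-119/4427 + 5617548/(-11155)) - 2740) = √((-119*1/4427 + 5617548*(-1/11155)) - 2740) = √((-119/4427 - 5617548/11155) - 2740) = √(-24870212441/49383185 - 2740) = √(-160180139341/49383185) = I*√7910205454402381085/49383185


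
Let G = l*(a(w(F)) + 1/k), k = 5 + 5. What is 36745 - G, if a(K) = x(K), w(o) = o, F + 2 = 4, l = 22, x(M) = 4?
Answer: 183274/5 ≈ 36655.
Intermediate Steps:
F = 2 (F = -2 + 4 = 2)
a(K) = 4
k = 10
G = 451/5 (G = 22*(4 + 1/10) = 22*(4 + ⅒) = 22*(41/10) = 451/5 ≈ 90.200)
36745 - G = 36745 - 1*451/5 = 36745 - 451/5 = 183274/5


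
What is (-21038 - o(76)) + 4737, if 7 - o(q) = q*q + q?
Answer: -10456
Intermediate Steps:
o(q) = 7 - q - q**2 (o(q) = 7 - (q*q + q) = 7 - (q**2 + q) = 7 - (q + q**2) = 7 + (-q - q**2) = 7 - q - q**2)
(-21038 - o(76)) + 4737 = (-21038 - (7 - 1*76 - 1*76**2)) + 4737 = (-21038 - (7 - 76 - 1*5776)) + 4737 = (-21038 - (7 - 76 - 5776)) + 4737 = (-21038 - 1*(-5845)) + 4737 = (-21038 + 5845) + 4737 = -15193 + 4737 = -10456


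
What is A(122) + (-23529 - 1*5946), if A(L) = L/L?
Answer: -29474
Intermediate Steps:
A(L) = 1
A(122) + (-23529 - 1*5946) = 1 + (-23529 - 1*5946) = 1 + (-23529 - 5946) = 1 - 29475 = -29474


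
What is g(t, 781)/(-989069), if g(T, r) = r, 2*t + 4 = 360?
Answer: -781/989069 ≈ -0.00078963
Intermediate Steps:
t = 178 (t = -2 + (½)*360 = -2 + 180 = 178)
g(t, 781)/(-989069) = 781/(-989069) = 781*(-1/989069) = -781/989069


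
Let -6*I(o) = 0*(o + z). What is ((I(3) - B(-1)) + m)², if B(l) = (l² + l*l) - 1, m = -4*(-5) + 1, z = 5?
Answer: 400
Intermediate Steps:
I(o) = 0 (I(o) = -0*(o + 5) = -0*(5 + o) = -⅙*0 = 0)
m = 21 (m = 20 + 1 = 21)
B(l) = -1 + 2*l² (B(l) = (l² + l²) - 1 = 2*l² - 1 = -1 + 2*l²)
((I(3) - B(-1)) + m)² = ((0 - (-1 + 2*(-1)²)) + 21)² = ((0 - (-1 + 2*1)) + 21)² = ((0 - (-1 + 2)) + 21)² = ((0 - 1*1) + 21)² = ((0 - 1) + 21)² = (-1 + 21)² = 20² = 400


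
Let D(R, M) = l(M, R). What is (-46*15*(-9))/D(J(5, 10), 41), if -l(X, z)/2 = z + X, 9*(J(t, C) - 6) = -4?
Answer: -27945/419 ≈ -66.694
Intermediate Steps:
J(t, C) = 50/9 (J(t, C) = 6 + (⅑)*(-4) = 6 - 4/9 = 50/9)
l(X, z) = -2*X - 2*z (l(X, z) = -2*(z + X) = -2*(X + z) = -2*X - 2*z)
D(R, M) = -2*M - 2*R
(-46*15*(-9))/D(J(5, 10), 41) = (-46*15*(-9))/(-2*41 - 2*50/9) = (-690*(-9))/(-82 - 100/9) = 6210/(-838/9) = 6210*(-9/838) = -27945/419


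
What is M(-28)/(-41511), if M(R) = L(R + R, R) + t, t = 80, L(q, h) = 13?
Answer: -31/13837 ≈ -0.0022404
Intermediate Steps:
M(R) = 93 (M(R) = 13 + 80 = 93)
M(-28)/(-41511) = 93/(-41511) = 93*(-1/41511) = -31/13837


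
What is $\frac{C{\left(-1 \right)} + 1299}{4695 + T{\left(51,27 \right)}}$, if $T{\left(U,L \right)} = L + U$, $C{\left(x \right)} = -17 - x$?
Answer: $\frac{1283}{4773} \approx 0.2688$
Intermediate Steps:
$\frac{C{\left(-1 \right)} + 1299}{4695 + T{\left(51,27 \right)}} = \frac{\left(-17 - -1\right) + 1299}{4695 + \left(27 + 51\right)} = \frac{\left(-17 + 1\right) + 1299}{4695 + 78} = \frac{-16 + 1299}{4773} = 1283 \cdot \frac{1}{4773} = \frac{1283}{4773}$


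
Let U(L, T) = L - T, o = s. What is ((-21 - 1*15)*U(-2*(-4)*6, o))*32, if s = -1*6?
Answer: -62208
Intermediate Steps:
s = -6
o = -6
((-21 - 1*15)*U(-2*(-4)*6, o))*32 = ((-21 - 1*15)*(-2*(-4)*6 - 1*(-6)))*32 = ((-21 - 15)*(8*6 + 6))*32 = -36*(48 + 6)*32 = -36*54*32 = -1944*32 = -62208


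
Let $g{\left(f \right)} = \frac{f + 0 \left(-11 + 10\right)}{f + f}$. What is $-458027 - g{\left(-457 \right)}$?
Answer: $- \frac{916055}{2} \approx -4.5803 \cdot 10^{5}$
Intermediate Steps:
$g{\left(f \right)} = \frac{1}{2}$ ($g{\left(f \right)} = \frac{f + 0 \left(-1\right)}{2 f} = \left(f + 0\right) \frac{1}{2 f} = f \frac{1}{2 f} = \frac{1}{2}$)
$-458027 - g{\left(-457 \right)} = -458027 - \frac{1}{2} = - \frac{916055}{2}$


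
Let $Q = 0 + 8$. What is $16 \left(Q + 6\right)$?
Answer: $224$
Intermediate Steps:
$Q = 8$
$16 \left(Q + 6\right) = 16 \left(8 + 6\right) = 16 \cdot 14 = 224$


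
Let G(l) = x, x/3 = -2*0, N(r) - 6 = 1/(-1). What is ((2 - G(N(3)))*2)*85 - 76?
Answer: 264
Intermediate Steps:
N(r) = 5 (N(r) = 6 + 1/(-1) = 6 - 1 = 5)
x = 0 (x = 3*(-2*0) = 3*0 = 0)
G(l) = 0
((2 - G(N(3)))*2)*85 - 76 = ((2 - 1*0)*2)*85 - 76 = ((2 + 0)*2)*85 - 76 = (2*2)*85 - 76 = 4*85 - 76 = 340 - 76 = 264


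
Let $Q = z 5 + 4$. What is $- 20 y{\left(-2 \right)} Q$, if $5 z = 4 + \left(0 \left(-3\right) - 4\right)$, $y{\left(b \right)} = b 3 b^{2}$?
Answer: $1920$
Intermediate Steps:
$y{\left(b \right)} = 3 b^{3}$ ($y{\left(b \right)} = 3 b b^{2} = 3 b^{3}$)
$z = 0$ ($z = \frac{4 + \left(0 \left(-3\right) - 4\right)}{5} = \frac{4 + \left(0 - 4\right)}{5} = \frac{4 - 4}{5} = \frac{1}{5} \cdot 0 = 0$)
$Q = 4$ ($Q = 0 \cdot 5 + 4 = 0 + 4 = 4$)
$- 20 y{\left(-2 \right)} Q = - 20 \cdot 3 \left(-2\right)^{3} \cdot 4 = - 20 \cdot 3 \left(-8\right) 4 = \left(-20\right) \left(-24\right) 4 = 480 \cdot 4 = 1920$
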